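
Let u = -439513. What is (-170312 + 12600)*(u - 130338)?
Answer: 89872340912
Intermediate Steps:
(-170312 + 12600)*(u - 130338) = (-170312 + 12600)*(-439513 - 130338) = -157712*(-569851) = 89872340912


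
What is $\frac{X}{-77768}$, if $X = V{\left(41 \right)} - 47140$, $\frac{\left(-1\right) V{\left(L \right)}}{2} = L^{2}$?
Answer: $\frac{25251}{38884} \approx 0.64939$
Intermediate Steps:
$V{\left(L \right)} = - 2 L^{2}$
$X = -50502$ ($X = - 2 \cdot 41^{2} - 47140 = \left(-2\right) 1681 - 47140 = -3362 - 47140 = -50502$)
$\frac{X}{-77768} = - \frac{50502}{-77768} = \left(-50502\right) \left(- \frac{1}{77768}\right) = \frac{25251}{38884}$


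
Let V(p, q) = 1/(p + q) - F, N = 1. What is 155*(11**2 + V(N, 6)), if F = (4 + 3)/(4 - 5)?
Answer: 139035/7 ≈ 19862.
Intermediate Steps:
F = -7 (F = 7/(-1) = 7*(-1) = -7)
V(p, q) = 7 + 1/(p + q) (V(p, q) = 1/(p + q) - 1*(-7) = 1/(p + q) + 7 = 7 + 1/(p + q))
155*(11**2 + V(N, 6)) = 155*(11**2 + (1 + 7*1 + 7*6)/(1 + 6)) = 155*(121 + (1 + 7 + 42)/7) = 155*(121 + (1/7)*50) = 155*(121 + 50/7) = 155*(897/7) = 139035/7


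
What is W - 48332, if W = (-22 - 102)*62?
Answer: -56020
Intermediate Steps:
W = -7688 (W = -124*62 = -7688)
W - 48332 = -7688 - 48332 = -56020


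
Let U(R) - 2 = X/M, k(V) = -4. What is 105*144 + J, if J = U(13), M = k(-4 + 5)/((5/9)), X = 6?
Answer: 90727/6 ≈ 15121.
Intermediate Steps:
M = -36/5 (M = -4/(5/9) = -4/(5*(⅑)) = -4/5/9 = -4*9/5 = -36/5 ≈ -7.2000)
U(R) = 7/6 (U(R) = 2 + 6/(-36/5) = 2 + 6*(-5/36) = 2 - ⅚ = 7/6)
J = 7/6 ≈ 1.1667
105*144 + J = 105*144 + 7/6 = 15120 + 7/6 = 90727/6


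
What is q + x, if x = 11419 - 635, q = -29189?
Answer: -18405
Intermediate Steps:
x = 10784
q + x = -29189 + 10784 = -18405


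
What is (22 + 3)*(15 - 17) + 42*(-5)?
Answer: -260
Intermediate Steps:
(22 + 3)*(15 - 17) + 42*(-5) = 25*(-2) - 210 = -50 - 210 = -260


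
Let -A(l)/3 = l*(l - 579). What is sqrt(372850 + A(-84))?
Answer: sqrt(205774) ≈ 453.62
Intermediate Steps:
A(l) = -3*l*(-579 + l) (A(l) = -3*l*(l - 579) = -3*l*(-579 + l))
sqrt(372850 + A(-84)) = sqrt(372850 + 3*(-84)*(579 - 1*(-84))) = sqrt(372850 + 3*(-84)*(579 + 84)) = sqrt(372850 + 3*(-84)*663) = sqrt(372850 - 167076) = sqrt(205774)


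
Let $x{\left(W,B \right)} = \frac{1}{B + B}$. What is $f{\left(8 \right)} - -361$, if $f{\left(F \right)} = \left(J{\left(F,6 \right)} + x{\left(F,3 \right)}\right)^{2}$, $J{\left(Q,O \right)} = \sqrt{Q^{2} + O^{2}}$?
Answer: $\frac{16717}{36} \approx 464.36$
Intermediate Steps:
$x{\left(W,B \right)} = \frac{1}{2 B}$
$J{\left(Q,O \right)} = \sqrt{O^{2} + Q^{2}}$
$f{\left(F \right)} = \left(\frac{1}{6} + \sqrt{36 + F^{2}}\right)^{2}$ ($f{\left(F \right)} = \left(\sqrt{6^{2} + F^{2}} + \frac{1}{2 \cdot 3}\right)^{2} = \left(\sqrt{36 + F^{2}} + \frac{1}{2} \cdot \frac{1}{3}\right)^{2} = \left(\sqrt{36 + F^{2}} + \frac{1}{6}\right)^{2} = \left(\frac{1}{6} + \sqrt{36 + F^{2}}\right)^{2}$)
$f{\left(8 \right)} - -361 = \frac{\left(1 + 6 \sqrt{36 + 8^{2}}\right)^{2}}{36} - -361 = \frac{\left(1 + 6 \sqrt{36 + 64}\right)^{2}}{36} + 361 = \frac{\left(1 + 6 \sqrt{100}\right)^{2}}{36} + 361 = \frac{\left(1 + 6 \cdot 10\right)^{2}}{36} + 361 = \frac{\left(1 + 60\right)^{2}}{36} + 361 = \frac{61^{2}}{36} + 361 = \frac{1}{36} \cdot 3721 + 361 = \frac{3721}{36} + 361 = \frac{16717}{36}$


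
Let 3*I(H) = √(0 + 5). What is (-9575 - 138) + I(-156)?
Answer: -9713 + √5/3 ≈ -9712.3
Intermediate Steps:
I(H) = √5/3 (I(H) = √(0 + 5)/3 = √5/3)
(-9575 - 138) + I(-156) = (-9575 - 138) + √5/3 = -9713 + √5/3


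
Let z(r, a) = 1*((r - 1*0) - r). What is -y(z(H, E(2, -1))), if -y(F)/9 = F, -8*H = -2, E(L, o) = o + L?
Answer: 0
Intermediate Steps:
E(L, o) = L + o
H = ¼ (H = -⅛*(-2) = ¼ ≈ 0.25000)
z(r, a) = 0 (z(r, a) = 1*((r + 0) - r) = 1*(r - r) = 1*0 = 0)
y(F) = -9*F
-y(z(H, E(2, -1))) = -(-9)*0 = -1*0 = 0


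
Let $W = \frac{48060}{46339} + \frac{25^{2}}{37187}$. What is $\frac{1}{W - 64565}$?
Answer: $- \frac{1723208393}{111257133724950} \approx -1.5489 \cdot 10^{-5}$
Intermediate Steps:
$W = \frac{1816169095}{1723208393}$ ($W = 48060 \cdot \frac{1}{46339} + 625 \cdot \frac{1}{37187} = \frac{48060}{46339} + \frac{625}{37187} = \frac{1816169095}{1723208393} \approx 1.0539$)
$\frac{1}{W - 64565} = \frac{1}{\frac{1816169095}{1723208393} - 64565} = \frac{1}{- \frac{111257133724950}{1723208393}} = - \frac{1723208393}{111257133724950}$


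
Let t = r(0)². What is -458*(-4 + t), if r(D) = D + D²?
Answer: 1832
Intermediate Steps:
t = 0 (t = (0*(1 + 0))² = (0*1)² = 0² = 0)
-458*(-4 + t) = -458*(-4 + 0) = -458*(-4) = 1832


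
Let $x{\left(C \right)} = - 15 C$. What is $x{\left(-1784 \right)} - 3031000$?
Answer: $-3004240$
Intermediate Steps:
$x{\left(-1784 \right)} - 3031000 = \left(-15\right) \left(-1784\right) - 3031000 = 26760 - 3031000 = -3004240$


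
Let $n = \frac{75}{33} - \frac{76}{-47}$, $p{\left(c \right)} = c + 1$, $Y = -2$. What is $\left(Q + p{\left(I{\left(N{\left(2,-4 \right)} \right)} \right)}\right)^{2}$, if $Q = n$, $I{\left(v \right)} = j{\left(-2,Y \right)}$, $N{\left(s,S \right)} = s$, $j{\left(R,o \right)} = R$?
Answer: $\frac{2232036}{267289} \approx 8.3506$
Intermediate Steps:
$I{\left(v \right)} = -2$
$p{\left(c \right)} = 1 + c$
$n = \frac{2011}{517}$ ($n = 75 \cdot \frac{1}{33} - - \frac{76}{47} = \frac{25}{11} + \frac{76}{47} = \frac{2011}{517} \approx 3.8897$)
$Q = \frac{2011}{517} \approx 3.8897$
$\left(Q + p{\left(I{\left(N{\left(2,-4 \right)} \right)} \right)}\right)^{2} = \left(\frac{2011}{517} + \left(1 - 2\right)\right)^{2} = \left(\frac{2011}{517} - 1\right)^{2} = \left(\frac{1494}{517}\right)^{2} = \frac{2232036}{267289}$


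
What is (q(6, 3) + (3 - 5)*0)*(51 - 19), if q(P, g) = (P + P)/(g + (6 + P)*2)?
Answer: 128/9 ≈ 14.222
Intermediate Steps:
q(P, g) = 2*P/(12 + g + 2*P) (q(P, g) = (2*P)/(g + (12 + 2*P)) = (2*P)/(12 + g + 2*P) = 2*P/(12 + g + 2*P))
(q(6, 3) + (3 - 5)*0)*(51 - 19) = (2*6/(12 + 3 + 2*6) + (3 - 5)*0)*(51 - 19) = (2*6/(12 + 3 + 12) - 2*0)*32 = (2*6/27 + 0)*32 = (2*6*(1/27) + 0)*32 = (4/9 + 0)*32 = (4/9)*32 = 128/9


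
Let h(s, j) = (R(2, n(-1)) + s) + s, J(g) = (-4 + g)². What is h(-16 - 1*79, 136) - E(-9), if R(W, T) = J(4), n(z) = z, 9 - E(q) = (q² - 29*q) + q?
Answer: 134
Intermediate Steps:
E(q) = 9 - q² + 28*q (E(q) = 9 - ((q² - 29*q) + q) = 9 - (q² - 28*q) = 9 + (-q² + 28*q) = 9 - q² + 28*q)
R(W, T) = 0 (R(W, T) = (-4 + 4)² = 0² = 0)
h(s, j) = 2*s (h(s, j) = (0 + s) + s = s + s = 2*s)
h(-16 - 1*79, 136) - E(-9) = 2*(-16 - 1*79) - (9 - 1*(-9)² + 28*(-9)) = 2*(-16 - 79) - (9 - 1*81 - 252) = 2*(-95) - (9 - 81 - 252) = -190 - 1*(-324) = -190 + 324 = 134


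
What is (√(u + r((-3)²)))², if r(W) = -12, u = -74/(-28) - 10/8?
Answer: -297/28 ≈ -10.607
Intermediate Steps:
u = 39/28 (u = -74*(-1/28) - 10*⅛ = 37/14 - 5/4 = 39/28 ≈ 1.3929)
(√(u + r((-3)²)))² = (√(39/28 - 12))² = (√(-297/28))² = (3*I*√231/14)² = -297/28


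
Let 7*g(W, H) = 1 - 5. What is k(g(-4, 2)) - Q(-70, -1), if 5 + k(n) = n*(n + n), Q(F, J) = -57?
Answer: 2580/49 ≈ 52.653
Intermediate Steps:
g(W, H) = -4/7 (g(W, H) = (1 - 5)/7 = (⅐)*(-4) = -4/7)
k(n) = -5 + 2*n² (k(n) = -5 + n*(n + n) = -5 + n*(2*n) = -5 + 2*n²)
k(g(-4, 2)) - Q(-70, -1) = (-5 + 2*(-4/7)²) - 1*(-57) = (-5 + 2*(16/49)) + 57 = (-5 + 32/49) + 57 = -213/49 + 57 = 2580/49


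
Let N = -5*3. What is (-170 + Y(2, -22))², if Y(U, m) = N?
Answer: 34225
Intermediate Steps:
N = -15
Y(U, m) = -15
(-170 + Y(2, -22))² = (-170 - 15)² = (-185)² = 34225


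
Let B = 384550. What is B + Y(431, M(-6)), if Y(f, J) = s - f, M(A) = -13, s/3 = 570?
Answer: 385829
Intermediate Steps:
s = 1710 (s = 3*570 = 1710)
Y(f, J) = 1710 - f
B + Y(431, M(-6)) = 384550 + (1710 - 1*431) = 384550 + (1710 - 431) = 384550 + 1279 = 385829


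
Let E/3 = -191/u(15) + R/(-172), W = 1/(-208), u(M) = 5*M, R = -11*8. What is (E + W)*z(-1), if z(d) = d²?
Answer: -1366179/223600 ≈ -6.1099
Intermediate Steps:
R = -88
W = -1/208 ≈ -0.0048077
E = -6563/1075 (E = 3*(-191/(5*15) - 88/(-172)) = 3*(-191/75 - 88*(-1/172)) = 3*(-191*1/75 + 22/43) = 3*(-191/75 + 22/43) = 3*(-6563/3225) = -6563/1075 ≈ -6.1051)
(E + W)*z(-1) = (-6563/1075 - 1/208)*(-1)² = -1366179/223600*1 = -1366179/223600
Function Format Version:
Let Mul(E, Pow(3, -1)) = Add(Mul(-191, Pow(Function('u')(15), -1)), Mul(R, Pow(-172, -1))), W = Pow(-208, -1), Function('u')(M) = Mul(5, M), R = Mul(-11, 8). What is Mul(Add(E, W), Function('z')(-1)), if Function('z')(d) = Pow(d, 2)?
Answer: Rational(-1366179, 223600) ≈ -6.1099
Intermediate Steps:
R = -88
W = Rational(-1, 208) ≈ -0.0048077
E = Rational(-6563, 1075) (E = Mul(3, Add(Mul(-191, Pow(Mul(5, 15), -1)), Mul(-88, Pow(-172, -1)))) = Mul(3, Add(Mul(-191, Pow(75, -1)), Mul(-88, Rational(-1, 172)))) = Mul(3, Add(Mul(-191, Rational(1, 75)), Rational(22, 43))) = Mul(3, Add(Rational(-191, 75), Rational(22, 43))) = Mul(3, Rational(-6563, 3225)) = Rational(-6563, 1075) ≈ -6.1051)
Mul(Add(E, W), Function('z')(-1)) = Mul(Add(Rational(-6563, 1075), Rational(-1, 208)), Pow(-1, 2)) = Mul(Rational(-1366179, 223600), 1) = Rational(-1366179, 223600)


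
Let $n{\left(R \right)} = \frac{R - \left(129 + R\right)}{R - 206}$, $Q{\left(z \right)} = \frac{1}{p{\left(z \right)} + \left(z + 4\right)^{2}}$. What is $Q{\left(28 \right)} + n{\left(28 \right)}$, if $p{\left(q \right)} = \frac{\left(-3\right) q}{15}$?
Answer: $\frac{328879}{453188} \approx 0.7257$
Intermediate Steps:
$p{\left(q \right)} = - \frac{q}{5}$ ($p{\left(q \right)} = - 3 q \frac{1}{15} = - \frac{q}{5}$)
$Q{\left(z \right)} = \frac{1}{\left(4 + z\right)^{2} - \frac{z}{5}}$ ($Q{\left(z \right)} = \frac{1}{- \frac{z}{5} + \left(z + 4\right)^{2}} = \frac{1}{- \frac{z}{5} + \left(4 + z\right)^{2}} = \frac{1}{\left(4 + z\right)^{2} - \frac{z}{5}}$)
$n{\left(R \right)} = - \frac{129}{-206 + R}$
$Q{\left(28 \right)} + n{\left(28 \right)} = - \frac{5}{28 - 5 \left(4 + 28\right)^{2}} - \frac{129}{-206 + 28} = - \frac{5}{28 - 5 \cdot 32^{2}} - \frac{129}{-178} = - \frac{5}{28 - 5120} - - \frac{129}{178} = - \frac{5}{28 - 5120} + \frac{129}{178} = - \frac{5}{-5092} + \frac{129}{178} = \left(-5\right) \left(- \frac{1}{5092}\right) + \frac{129}{178} = \frac{5}{5092} + \frac{129}{178} = \frac{328879}{453188}$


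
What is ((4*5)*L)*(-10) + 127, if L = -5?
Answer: 1127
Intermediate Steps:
((4*5)*L)*(-10) + 127 = ((4*5)*(-5))*(-10) + 127 = (20*(-5))*(-10) + 127 = -100*(-10) + 127 = 1000 + 127 = 1127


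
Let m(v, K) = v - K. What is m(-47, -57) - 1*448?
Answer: -438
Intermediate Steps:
m(-47, -57) - 1*448 = (-47 - 1*(-57)) - 1*448 = (-47 + 57) - 448 = 10 - 448 = -438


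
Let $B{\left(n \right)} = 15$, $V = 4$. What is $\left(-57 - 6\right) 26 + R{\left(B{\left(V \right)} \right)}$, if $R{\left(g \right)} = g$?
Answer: $-1623$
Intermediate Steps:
$\left(-57 - 6\right) 26 + R{\left(B{\left(V \right)} \right)} = \left(-57 - 6\right) 26 + 15 = \left(-63\right) 26 + 15 = -1638 + 15 = -1623$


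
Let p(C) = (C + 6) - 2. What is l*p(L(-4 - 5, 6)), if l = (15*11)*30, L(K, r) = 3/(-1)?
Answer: 4950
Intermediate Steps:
L(K, r) = -3 (L(K, r) = 3*(-1) = -3)
l = 4950 (l = 165*30 = 4950)
p(C) = 4 + C (p(C) = (6 + C) - 2 = 4 + C)
l*p(L(-4 - 5, 6)) = 4950*(4 - 3) = 4950*1 = 4950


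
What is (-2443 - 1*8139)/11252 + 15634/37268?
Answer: -13653513/26208721 ≈ -0.52095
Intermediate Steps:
(-2443 - 1*8139)/11252 + 15634/37268 = (-2443 - 8139)*(1/11252) + 15634*(1/37268) = -10582*1/11252 + 7817/18634 = -5291/5626 + 7817/18634 = -13653513/26208721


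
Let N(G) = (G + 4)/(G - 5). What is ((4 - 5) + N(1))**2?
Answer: 81/16 ≈ 5.0625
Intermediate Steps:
N(G) = (4 + G)/(-5 + G)
((4 - 5) + N(1))**2 = ((4 - 5) + (4 + 1)/(-5 + 1))**2 = (-1 + 5/(-4))**2 = (-1 - 1/4*5)**2 = (-1 - 5/4)**2 = (-9/4)**2 = 81/16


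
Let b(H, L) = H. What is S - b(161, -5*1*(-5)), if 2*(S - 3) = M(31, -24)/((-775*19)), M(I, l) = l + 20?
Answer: -2326548/14725 ≈ -158.00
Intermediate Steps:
M(I, l) = 20 + l
S = 44177/14725 (S = 3 + ((20 - 24)/((-775*19)))/2 = 3 + (-4/(-14725))/2 = 3 + (-4*(-1/14725))/2 = 3 + (½)*(4/14725) = 3 + 2/14725 = 44177/14725 ≈ 3.0001)
S - b(161, -5*1*(-5)) = 44177/14725 - 1*161 = 44177/14725 - 161 = -2326548/14725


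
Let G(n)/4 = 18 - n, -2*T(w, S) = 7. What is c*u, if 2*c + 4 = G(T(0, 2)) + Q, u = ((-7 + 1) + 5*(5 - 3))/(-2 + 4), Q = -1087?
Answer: -1005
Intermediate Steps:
T(w, S) = -7/2 (T(w, S) = -½*7 = -7/2)
G(n) = 72 - 4*n (G(n) = 4*(18 - n) = 72 - 4*n)
u = 2 (u = (-6 + 5*2)/2 = (-6 + 10)*(½) = 4*(½) = 2)
c = -1005/2 (c = -2 + ((72 - 4*(-7/2)) - 1087)/2 = -2 + ((72 + 14) - 1087)/2 = -2 + (86 - 1087)/2 = -2 + (½)*(-1001) = -2 - 1001/2 = -1005/2 ≈ -502.50)
c*u = -1005/2*2 = -1005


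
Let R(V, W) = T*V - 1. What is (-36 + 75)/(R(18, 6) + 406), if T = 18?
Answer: 13/243 ≈ 0.053498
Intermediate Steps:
R(V, W) = -1 + 18*V (R(V, W) = 18*V - 1 = -1 + 18*V)
(-36 + 75)/(R(18, 6) + 406) = (-36 + 75)/((-1 + 18*18) + 406) = 39/((-1 + 324) + 406) = 39/(323 + 406) = 39/729 = 39*(1/729) = 13/243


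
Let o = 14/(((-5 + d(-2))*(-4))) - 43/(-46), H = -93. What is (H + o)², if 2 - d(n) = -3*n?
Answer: 360126529/42849 ≈ 8404.5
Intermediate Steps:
d(n) = 2 + 3*n (d(n) = 2 - (-3)*n = 2 + 3*n)
o = 274/207 (o = 14/(((-5 + (2 + 3*(-2)))*(-4))) - 43/(-46) = 14/(((-5 + (2 - 6))*(-4))) - 43*(-1/46) = 14/(((-5 - 4)*(-4))) + 43/46 = 14/((-9*(-4))) + 43/46 = 14/36 + 43/46 = 14*(1/36) + 43/46 = 7/18 + 43/46 = 274/207 ≈ 1.3237)
(H + o)² = (-93 + 274/207)² = (-18977/207)² = 360126529/42849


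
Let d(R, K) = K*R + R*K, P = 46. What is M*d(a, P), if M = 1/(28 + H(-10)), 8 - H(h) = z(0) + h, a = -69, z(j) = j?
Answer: -138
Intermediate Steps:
H(h) = 8 - h (H(h) = 8 - (0 + h) = 8 - h)
d(R, K) = 2*K*R (d(R, K) = K*R + K*R = 2*K*R)
M = 1/46 (M = 1/(28 + (8 - 1*(-10))) = 1/(28 + (8 + 10)) = 1/(28 + 18) = 1/46 ≈ 0.021739)
M*d(a, P) = (2*46*(-69))/46 = (1/46)*(-6348) = -138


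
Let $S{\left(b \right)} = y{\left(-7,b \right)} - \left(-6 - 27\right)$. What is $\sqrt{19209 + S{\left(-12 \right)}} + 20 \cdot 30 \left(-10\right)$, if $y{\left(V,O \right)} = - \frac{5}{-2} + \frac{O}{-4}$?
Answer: $-6000 + \frac{\sqrt{76990}}{2} \approx -5861.3$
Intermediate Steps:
$y{\left(V,O \right)} = \frac{5}{2} - \frac{O}{4}$ ($y{\left(V,O \right)} = \left(-5\right) \left(- \frac{1}{2}\right) + O \left(- \frac{1}{4}\right) = \frac{5}{2} - \frac{O}{4}$)
$S{\left(b \right)} = \frac{71}{2} - \frac{b}{4}$ ($S{\left(b \right)} = \left(\frac{5}{2} - \frac{b}{4}\right) - \left(-6 - 27\right) = \left(\frac{5}{2} - \frac{b}{4}\right) - -33 = \left(\frac{5}{2} - \frac{b}{4}\right) + 33 = \frac{71}{2} - \frac{b}{4}$)
$\sqrt{19209 + S{\left(-12 \right)}} + 20 \cdot 30 \left(-10\right) = \sqrt{19209 + \left(\frac{71}{2} - -3\right)} + 20 \cdot 30 \left(-10\right) = \sqrt{19209 + \left(\frac{71}{2} + 3\right)} + 600 \left(-10\right) = \sqrt{19209 + \frac{77}{2}} - 6000 = \sqrt{\frac{38495}{2}} - 6000 = \frac{\sqrt{76990}}{2} - 6000 = -6000 + \frac{\sqrt{76990}}{2}$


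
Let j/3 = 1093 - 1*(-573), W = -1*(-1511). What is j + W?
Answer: 6509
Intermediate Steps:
W = 1511
j = 4998 (j = 3*(1093 - 1*(-573)) = 3*(1093 + 573) = 3*1666 = 4998)
j + W = 4998 + 1511 = 6509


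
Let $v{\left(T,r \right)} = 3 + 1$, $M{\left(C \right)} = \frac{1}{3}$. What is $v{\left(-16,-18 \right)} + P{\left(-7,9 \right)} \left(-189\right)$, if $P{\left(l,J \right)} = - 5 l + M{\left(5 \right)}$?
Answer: $-6674$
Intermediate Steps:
$M{\left(C \right)} = \frac{1}{3}$
$v{\left(T,r \right)} = 4$
$P{\left(l,J \right)} = \frac{1}{3} - 5 l$ ($P{\left(l,J \right)} = - 5 l + \frac{1}{3} = \frac{1}{3} - 5 l$)
$v{\left(-16,-18 \right)} + P{\left(-7,9 \right)} \left(-189\right) = 4 + \left(\frac{1}{3} - -35\right) \left(-189\right) = 4 + \left(\frac{1}{3} + 35\right) \left(-189\right) = 4 + \frac{106}{3} \left(-189\right) = 4 - 6678 = -6674$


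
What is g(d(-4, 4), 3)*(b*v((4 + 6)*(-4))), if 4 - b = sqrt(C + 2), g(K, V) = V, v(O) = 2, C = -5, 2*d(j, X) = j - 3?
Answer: 24 - 6*I*sqrt(3) ≈ 24.0 - 10.392*I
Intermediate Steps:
d(j, X) = -3/2 + j/2 (d(j, X) = (j - 3)/2 = (-3 + j)/2 = -3/2 + j/2)
b = 4 - I*sqrt(3) (b = 4 - sqrt(-5 + 2) = 4 - sqrt(-3) = 4 - I*sqrt(3) ≈ 4.0 - 1.732*I)
g(d(-4, 4), 3)*(b*v((4 + 6)*(-4))) = 3*((4 - I*sqrt(3))*2) = 3*(8 - 2*I*sqrt(3)) = 24 - 6*I*sqrt(3)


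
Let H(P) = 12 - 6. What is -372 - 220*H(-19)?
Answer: -1692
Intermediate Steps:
H(P) = 6
-372 - 220*H(-19) = -372 - 220*6 = -372 - 1320 = -1692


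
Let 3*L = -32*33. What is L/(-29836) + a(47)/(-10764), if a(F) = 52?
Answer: 10757/1544013 ≈ 0.0069669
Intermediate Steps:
L = -352 (L = (-32*33)/3 = (1/3)*(-1056) = -352)
L/(-29836) + a(47)/(-10764) = -352/(-29836) + 52/(-10764) = -352*(-1/29836) + 52*(-1/10764) = 88/7459 - 1/207 = 10757/1544013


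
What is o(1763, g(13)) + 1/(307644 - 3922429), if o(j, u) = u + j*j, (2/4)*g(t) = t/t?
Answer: 11235369908234/3614785 ≈ 3.1082e+6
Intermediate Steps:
g(t) = 2 (g(t) = 2*(t/t) = 2*1 = 2)
o(j, u) = u + j²
o(1763, g(13)) + 1/(307644 - 3922429) = (2 + 1763²) + 1/(307644 - 3922429) = (2 + 3108169) + 1/(-3614785) = 3108171 - 1/3614785 = 11235369908234/3614785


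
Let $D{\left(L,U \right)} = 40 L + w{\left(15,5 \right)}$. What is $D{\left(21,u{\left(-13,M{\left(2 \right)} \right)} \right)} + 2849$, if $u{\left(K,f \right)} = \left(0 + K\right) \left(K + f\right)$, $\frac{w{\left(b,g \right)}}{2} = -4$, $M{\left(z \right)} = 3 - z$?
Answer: $3681$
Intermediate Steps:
$w{\left(b,g \right)} = -8$ ($w{\left(b,g \right)} = 2 \left(-4\right) = -8$)
$u{\left(K,f \right)} = K \left(K + f\right)$
$D{\left(L,U \right)} = -8 + 40 L$ ($D{\left(L,U \right)} = 40 L - 8 = -8 + 40 L$)
$D{\left(21,u{\left(-13,M{\left(2 \right)} \right)} \right)} + 2849 = \left(-8 + 40 \cdot 21\right) + 2849 = \left(-8 + 840\right) + 2849 = 832 + 2849 = 3681$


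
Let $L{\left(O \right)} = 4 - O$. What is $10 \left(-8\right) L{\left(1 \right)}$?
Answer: $-240$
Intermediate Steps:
$10 \left(-8\right) L{\left(1 \right)} = 10 \left(-8\right) \left(4 - 1\right) = - 80 \left(4 - 1\right) = \left(-80\right) 3 = -240$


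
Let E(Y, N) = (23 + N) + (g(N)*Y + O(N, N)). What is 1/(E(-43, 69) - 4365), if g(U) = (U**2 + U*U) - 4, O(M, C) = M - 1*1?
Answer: -1/413479 ≈ -2.4185e-6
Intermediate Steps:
O(M, C) = -1 + M (O(M, C) = M - 1 = -1 + M)
g(U) = -4 + 2*U**2 (g(U) = (U**2 + U**2) - 4 = 2*U**2 - 4 = -4 + 2*U**2)
E(Y, N) = 22 + 2*N + Y*(-4 + 2*N**2) (E(Y, N) = (23 + N) + ((-4 + 2*N**2)*Y + (-1 + N)) = (23 + N) + (Y*(-4 + 2*N**2) + (-1 + N)) = (23 + N) + (-1 + N + Y*(-4 + 2*N**2)) = 22 + 2*N + Y*(-4 + 2*N**2))
1/(E(-43, 69) - 4365) = 1/((22 + 2*69 + 2*(-43)*(-2 + 69**2)) - 4365) = 1/((22 + 138 + 2*(-43)*(-2 + 4761)) - 4365) = 1/((22 + 138 + 2*(-43)*4759) - 4365) = 1/((22 + 138 - 409274) - 4365) = 1/(-409114 - 4365) = 1/(-413479) = -1/413479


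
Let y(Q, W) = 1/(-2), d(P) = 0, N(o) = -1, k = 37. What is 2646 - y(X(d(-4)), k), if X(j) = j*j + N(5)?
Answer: 5293/2 ≈ 2646.5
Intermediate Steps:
X(j) = -1 + j² (X(j) = j*j - 1 = j² - 1 = -1 + j²)
y(Q, W) = -½
2646 - y(X(d(-4)), k) = 2646 - 1*(-½) = 2646 + ½ = 5293/2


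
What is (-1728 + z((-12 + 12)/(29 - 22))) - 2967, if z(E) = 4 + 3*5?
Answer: -4676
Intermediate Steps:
z(E) = 19 (z(E) = 4 + 15 = 19)
(-1728 + z((-12 + 12)/(29 - 22))) - 2967 = (-1728 + 19) - 2967 = -1709 - 2967 = -4676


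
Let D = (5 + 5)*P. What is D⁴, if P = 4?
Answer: 2560000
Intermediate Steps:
D = 40 (D = (5 + 5)*4 = 10*4 = 40)
D⁴ = 40⁴ = 2560000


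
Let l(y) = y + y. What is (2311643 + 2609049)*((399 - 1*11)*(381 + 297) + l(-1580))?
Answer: 1278907533568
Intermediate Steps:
l(y) = 2*y
(2311643 + 2609049)*((399 - 1*11)*(381 + 297) + l(-1580)) = (2311643 + 2609049)*((399 - 1*11)*(381 + 297) + 2*(-1580)) = 4920692*((399 - 11)*678 - 3160) = 4920692*(388*678 - 3160) = 4920692*(263064 - 3160) = 4920692*259904 = 1278907533568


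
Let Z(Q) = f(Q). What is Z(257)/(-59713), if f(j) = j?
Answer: -257/59713 ≈ -0.0043039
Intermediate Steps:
Z(Q) = Q
Z(257)/(-59713) = 257/(-59713) = 257*(-1/59713) = -257/59713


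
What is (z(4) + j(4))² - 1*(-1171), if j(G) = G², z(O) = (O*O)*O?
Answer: 7571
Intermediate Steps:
z(O) = O³ (z(O) = O²*O = O³)
(z(4) + j(4))² - 1*(-1171) = (4³ + 4²)² - 1*(-1171) = (64 + 16)² + 1171 = 80² + 1171 = 6400 + 1171 = 7571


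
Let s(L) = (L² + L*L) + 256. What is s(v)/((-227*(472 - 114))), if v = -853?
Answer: -727737/40633 ≈ -17.910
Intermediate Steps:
s(L) = 256 + 2*L² (s(L) = (L² + L²) + 256 = 2*L² + 256 = 256 + 2*L²)
s(v)/((-227*(472 - 114))) = (256 + 2*(-853)²)/((-227*(472 - 114))) = (256 + 2*727609)/((-227*358)) = (256 + 1455218)/(-81266) = 1455474*(-1/81266) = -727737/40633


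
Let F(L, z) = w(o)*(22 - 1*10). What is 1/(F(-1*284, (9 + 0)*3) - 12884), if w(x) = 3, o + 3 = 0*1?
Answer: -1/12848 ≈ -7.7833e-5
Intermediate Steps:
o = -3 (o = -3 + 0*1 = -3 + 0 = -3)
F(L, z) = 36 (F(L, z) = 3*(22 - 1*10) = 3*(22 - 10) = 3*12 = 36)
1/(F(-1*284, (9 + 0)*3) - 12884) = 1/(36 - 12884) = 1/(-12848) = -1/12848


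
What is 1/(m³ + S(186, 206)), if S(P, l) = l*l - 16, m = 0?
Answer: 1/42420 ≈ 2.3574e-5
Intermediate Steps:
S(P, l) = -16 + l² (S(P, l) = l² - 16 = -16 + l²)
1/(m³ + S(186, 206)) = 1/(0³ + (-16 + 206²)) = 1/(0 + (-16 + 42436)) = 1/(0 + 42420) = 1/42420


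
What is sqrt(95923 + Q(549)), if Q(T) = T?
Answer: 2*sqrt(24118) ≈ 310.60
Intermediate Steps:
sqrt(95923 + Q(549)) = sqrt(95923 + 549) = sqrt(96472) = 2*sqrt(24118)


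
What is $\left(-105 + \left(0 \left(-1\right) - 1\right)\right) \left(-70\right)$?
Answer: $7420$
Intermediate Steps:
$\left(-105 + \left(0 \left(-1\right) - 1\right)\right) \left(-70\right) = \left(-105 + \left(0 - 1\right)\right) \left(-70\right) = \left(-105 - 1\right) \left(-70\right) = \left(-106\right) \left(-70\right) = 7420$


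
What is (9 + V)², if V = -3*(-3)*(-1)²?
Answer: 324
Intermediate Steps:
V = 9 (V = 9*1 = 9)
(9 + V)² = (9 + 9)² = 18² = 324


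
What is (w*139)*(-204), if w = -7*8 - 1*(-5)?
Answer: 1446156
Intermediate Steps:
w = -51 (w = -56 + 5 = -51)
(w*139)*(-204) = -51*139*(-204) = -7089*(-204) = 1446156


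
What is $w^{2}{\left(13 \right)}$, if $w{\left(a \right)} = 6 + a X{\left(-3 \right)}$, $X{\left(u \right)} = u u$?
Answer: $15129$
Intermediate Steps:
$X{\left(u \right)} = u^{2}$
$w{\left(a \right)} = 6 + 9 a$ ($w{\left(a \right)} = 6 + a \left(-3\right)^{2} = 6 + a 9 = 6 + 9 a$)
$w^{2}{\left(13 \right)} = \left(6 + 9 \cdot 13\right)^{2} = \left(6 + 117\right)^{2} = 123^{2} = 15129$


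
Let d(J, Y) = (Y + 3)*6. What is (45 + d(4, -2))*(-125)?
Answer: -6375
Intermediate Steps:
d(J, Y) = 18 + 6*Y (d(J, Y) = (3 + Y)*6 = 18 + 6*Y)
(45 + d(4, -2))*(-125) = (45 + (18 + 6*(-2)))*(-125) = (45 + (18 - 12))*(-125) = (45 + 6)*(-125) = 51*(-125) = -6375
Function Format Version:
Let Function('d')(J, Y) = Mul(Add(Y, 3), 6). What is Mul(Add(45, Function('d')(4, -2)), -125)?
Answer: -6375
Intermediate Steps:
Function('d')(J, Y) = Add(18, Mul(6, Y)) (Function('d')(J, Y) = Mul(Add(3, Y), 6) = Add(18, Mul(6, Y)))
Mul(Add(45, Function('d')(4, -2)), -125) = Mul(Add(45, Add(18, Mul(6, -2))), -125) = Mul(Add(45, Add(18, -12)), -125) = Mul(Add(45, 6), -125) = Mul(51, -125) = -6375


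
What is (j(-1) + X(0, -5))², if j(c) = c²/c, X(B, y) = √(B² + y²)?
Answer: 16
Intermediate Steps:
j(c) = c
(j(-1) + X(0, -5))² = (-1 + √(0² + (-5)²))² = (-1 + √(0 + 25))² = (-1 + √25)² = (-1 + 5)² = 4² = 16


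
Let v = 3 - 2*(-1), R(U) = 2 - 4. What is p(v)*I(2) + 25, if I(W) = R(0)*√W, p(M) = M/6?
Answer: 25 - 5*√2/3 ≈ 22.643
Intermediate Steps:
R(U) = -2
v = 5 (v = 3 + 2 = 5)
p(M) = M/6 (p(M) = M*(⅙) = M/6)
I(W) = -2*√W
p(v)*I(2) + 25 = ((⅙)*5)*(-2*√2) + 25 = 5*(-2*√2)/6 + 25 = -5*√2/3 + 25 = 25 - 5*√2/3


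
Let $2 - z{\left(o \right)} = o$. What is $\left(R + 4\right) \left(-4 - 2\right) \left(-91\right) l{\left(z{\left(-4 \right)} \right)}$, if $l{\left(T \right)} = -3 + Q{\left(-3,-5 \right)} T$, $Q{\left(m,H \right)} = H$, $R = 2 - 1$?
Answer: $-90090$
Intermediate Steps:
$R = 1$ ($R = 2 - 1 = 1$)
$z{\left(o \right)} = 2 - o$
$l{\left(T \right)} = -3 - 5 T$
$\left(R + 4\right) \left(-4 - 2\right) \left(-91\right) l{\left(z{\left(-4 \right)} \right)} = \left(1 + 4\right) \left(-4 - 2\right) \left(-91\right) \left(-3 - 5 \left(2 - -4\right)\right) = 5 \left(-6\right) \left(-91\right) \left(-3 - 5 \left(2 + 4\right)\right) = \left(-30\right) \left(-91\right) \left(-3 - 30\right) = 2730 \left(-3 - 30\right) = 2730 \left(-33\right) = -90090$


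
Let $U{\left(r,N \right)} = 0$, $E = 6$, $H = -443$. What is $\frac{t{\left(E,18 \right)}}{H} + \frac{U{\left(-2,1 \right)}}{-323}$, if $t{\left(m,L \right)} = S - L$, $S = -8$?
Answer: $\frac{26}{443} \approx 0.058691$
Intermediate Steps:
$t{\left(m,L \right)} = -8 - L$
$\frac{t{\left(E,18 \right)}}{H} + \frac{U{\left(-2,1 \right)}}{-323} = \frac{-8 - 18}{-443} + \frac{0}{-323} = \left(-8 - 18\right) \left(- \frac{1}{443}\right) + 0 \left(- \frac{1}{323}\right) = \left(-26\right) \left(- \frac{1}{443}\right) + 0 = \frac{26}{443} + 0 = \frac{26}{443}$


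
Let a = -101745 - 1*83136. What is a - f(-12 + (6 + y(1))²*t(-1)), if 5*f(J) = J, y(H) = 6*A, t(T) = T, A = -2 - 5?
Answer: -923097/5 ≈ -1.8462e+5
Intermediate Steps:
A = -7
y(H) = -42 (y(H) = 6*(-7) = -42)
f(J) = J/5
a = -184881 (a = -101745 - 83136 = -184881)
a - f(-12 + (6 + y(1))²*t(-1)) = -184881 - (-12 + (6 - 42)²*(-1))/5 = -184881 - (-12 + (-36)²*(-1))/5 = -184881 - (-12 + 1296*(-1))/5 = -184881 - (-12 - 1296)/5 = -184881 - (-1308)/5 = -184881 - 1*(-1308/5) = -184881 + 1308/5 = -923097/5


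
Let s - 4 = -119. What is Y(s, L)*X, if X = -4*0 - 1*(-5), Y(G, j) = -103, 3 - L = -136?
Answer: -515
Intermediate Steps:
s = -115 (s = 4 - 119 = -115)
L = 139 (L = 3 - 1*(-136) = 3 + 136 = 139)
X = 5 (X = 0 + 5 = 5)
Y(s, L)*X = -103*5 = -515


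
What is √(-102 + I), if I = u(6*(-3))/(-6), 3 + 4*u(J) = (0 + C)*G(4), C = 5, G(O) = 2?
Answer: I*√14730/12 ≈ 10.114*I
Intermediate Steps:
u(J) = 7/4 (u(J) = -¾ + ((0 + 5)*2)/4 = -¾ + (5*2)/4 = -¾ + (¼)*10 = -¾ + 5/2 = 7/4)
I = -7/24 (I = (7/4)/(-6) = (7/4)*(-⅙) = -7/24 ≈ -0.29167)
√(-102 + I) = √(-102 - 7/24) = √(-2455/24) = I*√14730/12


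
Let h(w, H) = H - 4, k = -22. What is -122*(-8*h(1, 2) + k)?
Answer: 732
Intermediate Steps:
h(w, H) = -4 + H
-122*(-8*h(1, 2) + k) = -122*(-8*(-4 + 2) - 22) = -122*(-8*(-2) - 22) = -122*(16 - 22) = -122*(-6) = 732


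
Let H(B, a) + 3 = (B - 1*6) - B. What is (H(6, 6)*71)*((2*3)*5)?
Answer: -19170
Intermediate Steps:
H(B, a) = -9 (H(B, a) = -3 + ((B - 1*6) - B) = -3 + ((B - 6) - B) = -3 + ((-6 + B) - B) = -3 - 6 = -9)
(H(6, 6)*71)*((2*3)*5) = (-9*71)*((2*3)*5) = -3834*5 = -639*30 = -19170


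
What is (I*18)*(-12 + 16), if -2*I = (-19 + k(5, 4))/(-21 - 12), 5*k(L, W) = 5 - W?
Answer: -1128/55 ≈ -20.509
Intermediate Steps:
k(L, W) = 1 - W/5 (k(L, W) = (5 - W)/5 = 1 - W/5)
I = -47/165 (I = -(-19 + (1 - 1/5*4))/(2*(-21 - 12)) = -(-19 + (1 - 4/5))/(2*(-33)) = -(-19 + 1/5)*(-1)/(2*33) = -(-47)*(-1)/(5*33) = -1/2*94/165 = -47/165 ≈ -0.28485)
(I*18)*(-12 + 16) = (-47/165*18)*(-12 + 16) = -282/55*4 = -1128/55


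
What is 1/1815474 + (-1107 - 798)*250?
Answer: -864619492499/1815474 ≈ -4.7625e+5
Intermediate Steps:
1/1815474 + (-1107 - 798)*250 = 1/1815474 - 1905*250 = 1/1815474 - 476250 = -864619492499/1815474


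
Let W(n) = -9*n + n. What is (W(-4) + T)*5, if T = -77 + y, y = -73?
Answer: -590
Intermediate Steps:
T = -150 (T = -77 - 73 = -150)
W(n) = -8*n
(W(-4) + T)*5 = (-8*(-4) - 150)*5 = (32 - 150)*5 = -118*5 = -590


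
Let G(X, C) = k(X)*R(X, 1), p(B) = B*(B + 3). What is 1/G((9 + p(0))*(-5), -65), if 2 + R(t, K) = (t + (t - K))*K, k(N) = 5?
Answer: -1/465 ≈ -0.0021505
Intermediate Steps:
p(B) = B*(3 + B)
R(t, K) = -2 + K*(-K + 2*t) (R(t, K) = -2 + (t + (t - K))*K = -2 + (-K + 2*t)*K = -2 + K*(-K + 2*t))
G(X, C) = -15 + 10*X (G(X, C) = 5*(-2 - 1*1² + 2*1*X) = 5*(-2 - 1*1 + 2*X) = 5*(-2 - 1 + 2*X) = 5*(-3 + 2*X) = -15 + 10*X)
1/G((9 + p(0))*(-5), -65) = 1/(-15 + 10*((9 + 0*(3 + 0))*(-5))) = 1/(-15 + 10*((9 + 0*3)*(-5))) = 1/(-15 + 10*((9 + 0)*(-5))) = 1/(-15 + 10*(9*(-5))) = 1/(-15 + 10*(-45)) = 1/(-15 - 450) = 1/(-465) = -1/465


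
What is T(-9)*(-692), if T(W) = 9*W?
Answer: 56052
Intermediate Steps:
T(-9)*(-692) = (9*(-9))*(-692) = -81*(-692) = 56052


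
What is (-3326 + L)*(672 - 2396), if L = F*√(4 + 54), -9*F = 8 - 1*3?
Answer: 5734024 + 8620*√58/9 ≈ 5.7413e+6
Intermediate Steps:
F = -5/9 (F = -(8 - 1*3)/9 = -(8 - 3)/9 = -⅑*5 = -5/9 ≈ -0.55556)
L = -5*√58/9 (L = -5*√(4 + 54)/9 = -5*√58/9 ≈ -4.2310)
(-3326 + L)*(672 - 2396) = (-3326 - 5*√58/9)*(672 - 2396) = (-3326 - 5*√58/9)*(-1724) = 5734024 + 8620*√58/9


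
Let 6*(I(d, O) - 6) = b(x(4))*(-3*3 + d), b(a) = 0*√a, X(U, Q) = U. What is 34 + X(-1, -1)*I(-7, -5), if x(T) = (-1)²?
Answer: 28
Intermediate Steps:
x(T) = 1
b(a) = 0
I(d, O) = 6 (I(d, O) = 6 + (0*(-3*3 + d))/6 = 6 + (0*(-9 + d))/6 = 6 + (⅙)*0 = 6 + 0 = 6)
34 + X(-1, -1)*I(-7, -5) = 34 - 1*6 = 34 - 6 = 28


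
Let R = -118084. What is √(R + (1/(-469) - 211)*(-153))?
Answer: 2*I*√4718200501/469 ≈ 292.92*I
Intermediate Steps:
√(R + (1/(-469) - 211)*(-153)) = √(-118084 + (1/(-469) - 211)*(-153)) = √(-118084 + (-1/469 - 211)*(-153)) = √(-118084 - 98960/469*(-153)) = √(-118084 + 15140880/469) = √(-40240516/469) = 2*I*√4718200501/469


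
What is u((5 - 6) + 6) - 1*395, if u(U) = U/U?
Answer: -394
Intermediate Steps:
u(U) = 1
u((5 - 6) + 6) - 1*395 = 1 - 1*395 = 1 - 395 = -394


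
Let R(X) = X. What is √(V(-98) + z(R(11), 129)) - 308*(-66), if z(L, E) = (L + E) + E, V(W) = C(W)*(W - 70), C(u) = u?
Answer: 20328 + √16733 ≈ 20457.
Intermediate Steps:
V(W) = W*(-70 + W) (V(W) = W*(W - 70) = W*(-70 + W))
z(L, E) = L + 2*E (z(L, E) = (E + L) + E = L + 2*E)
√(V(-98) + z(R(11), 129)) - 308*(-66) = √(-98*(-70 - 98) + (11 + 2*129)) - 308*(-66) = √(-98*(-168) + (11 + 258)) - 1*(-20328) = √(16464 + 269) + 20328 = √16733 + 20328 = 20328 + √16733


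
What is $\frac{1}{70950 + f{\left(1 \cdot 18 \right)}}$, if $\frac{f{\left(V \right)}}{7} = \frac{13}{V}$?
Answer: $\frac{18}{1277191} \approx 1.4093 \cdot 10^{-5}$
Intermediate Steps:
$f{\left(V \right)} = \frac{91}{V}$ ($f{\left(V \right)} = 7 \frac{13}{V} = \frac{91}{V}$)
$\frac{1}{70950 + f{\left(1 \cdot 18 \right)}} = \frac{1}{70950 + \frac{91}{1 \cdot 18}} = \frac{1}{70950 + \frac{91}{18}} = \frac{1}{\frac{1277191}{18}} = \frac{18}{1277191}$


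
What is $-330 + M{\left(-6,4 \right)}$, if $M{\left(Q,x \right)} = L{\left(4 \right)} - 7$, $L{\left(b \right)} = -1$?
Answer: $-338$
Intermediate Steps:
$M{\left(Q,x \right)} = -8$ ($M{\left(Q,x \right)} = -1 - 7 = -8$)
$-330 + M{\left(-6,4 \right)} = -330 - 8 = -338$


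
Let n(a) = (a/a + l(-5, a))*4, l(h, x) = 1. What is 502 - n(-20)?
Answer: 494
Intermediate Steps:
n(a) = 8 (n(a) = (a/a + 1)*4 = (1 + 1)*4 = 2*4 = 8)
502 - n(-20) = 502 - 1*8 = 502 - 8 = 494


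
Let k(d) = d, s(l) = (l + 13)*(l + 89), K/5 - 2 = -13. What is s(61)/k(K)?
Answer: -2220/11 ≈ -201.82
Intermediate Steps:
K = -55 (K = 10 + 5*(-13) = 10 - 65 = -55)
s(l) = (13 + l)*(89 + l)
s(61)/k(K) = (1157 + 61² + 102*61)/(-55) = (1157 + 3721 + 6222)*(-1/55) = 11100*(-1/55) = -2220/11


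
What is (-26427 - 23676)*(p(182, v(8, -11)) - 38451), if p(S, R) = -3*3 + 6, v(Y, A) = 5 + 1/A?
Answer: 1926660762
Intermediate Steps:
p(S, R) = -3 (p(S, R) = -9 + 6 = -3)
(-26427 - 23676)*(p(182, v(8, -11)) - 38451) = (-26427 - 23676)*(-3 - 38451) = -50103*(-38454) = 1926660762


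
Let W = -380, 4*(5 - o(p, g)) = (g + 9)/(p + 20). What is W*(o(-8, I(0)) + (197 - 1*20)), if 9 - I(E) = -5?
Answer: -827735/12 ≈ -68978.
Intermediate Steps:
I(E) = 14 (I(E) = 9 - 1*(-5) = 9 + 5 = 14)
o(p, g) = 5 - (9 + g)/(4*(20 + p)) (o(p, g) = 5 - (g + 9)/(4*(p + 20)) = 5 - (9 + g)/(4*(20 + p)))
W*(o(-8, I(0)) + (197 - 1*20)) = -380*((391 - 1*14 + 20*(-8))/(4*(20 - 8)) + (197 - 1*20)) = -380*((1/4)*(391 - 14 - 160)/12 + (197 - 20)) = -380*((1/4)*(1/12)*217 + 177) = -380*(217/48 + 177) = -380*8713/48 = -827735/12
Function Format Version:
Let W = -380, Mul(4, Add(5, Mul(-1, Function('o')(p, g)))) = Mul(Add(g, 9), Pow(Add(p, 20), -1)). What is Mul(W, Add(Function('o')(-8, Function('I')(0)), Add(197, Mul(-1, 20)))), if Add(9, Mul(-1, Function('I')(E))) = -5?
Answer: Rational(-827735, 12) ≈ -68978.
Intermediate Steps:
Function('I')(E) = 14 (Function('I')(E) = Add(9, Mul(-1, -5)) = Add(9, 5) = 14)
Function('o')(p, g) = Add(5, Mul(Rational(-1, 4), Pow(Add(20, p), -1), Add(9, g))) (Function('o')(p, g) = Add(5, Mul(Rational(-1, 4), Mul(Add(g, 9), Pow(Add(p, 20), -1)))) = Add(5, Mul(Rational(-1, 4), Mul(Add(9, g), Pow(Add(20, p), -1)))) = Add(5, Mul(Rational(-1, 4), Mul(Pow(Add(20, p), -1), Add(9, g)))) = Add(5, Mul(Rational(-1, 4), Pow(Add(20, p), -1), Add(9, g))))
Mul(W, Add(Function('o')(-8, Function('I')(0)), Add(197, Mul(-1, 20)))) = Mul(-380, Add(Mul(Rational(1, 4), Pow(Add(20, -8), -1), Add(391, Mul(-1, 14), Mul(20, -8))), Add(197, Mul(-1, 20)))) = Mul(-380, Add(Mul(Rational(1, 4), Pow(12, -1), Add(391, -14, -160)), Add(197, -20))) = Mul(-380, Add(Mul(Rational(1, 4), Rational(1, 12), 217), 177)) = Mul(-380, Add(Rational(217, 48), 177)) = Mul(-380, Rational(8713, 48)) = Rational(-827735, 12)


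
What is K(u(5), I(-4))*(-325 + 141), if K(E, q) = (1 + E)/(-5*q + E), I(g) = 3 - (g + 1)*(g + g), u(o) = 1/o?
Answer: -552/263 ≈ -2.0989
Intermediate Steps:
u(o) = 1/o
I(g) = 3 - 2*g*(1 + g) (I(g) = 3 - (1 + g)*2*g = 3 - 2*g*(1 + g))
K(E, q) = (1 + E)/(E - 5*q)
K(u(5), I(-4))*(-325 + 141) = ((1 + 1/5)/(1/5 - 5*(3 - 2*(-4) - 2*(-4)²)))*(-325 + 141) = ((1 + ⅕)/(⅕ - 5*(3 + 8 - 2*16)))*(-184) = ((6/5)/(⅕ - 5*(3 + 8 - 32)))*(-184) = ((6/5)/(⅕ - 5*(-21)))*(-184) = ((6/5)/(⅕ + 105))*(-184) = ((6/5)/(526/5))*(-184) = ((5/526)*(6/5))*(-184) = (3/263)*(-184) = -552/263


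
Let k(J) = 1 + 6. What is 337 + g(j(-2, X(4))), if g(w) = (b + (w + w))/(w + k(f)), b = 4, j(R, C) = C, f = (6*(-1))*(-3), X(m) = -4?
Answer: 1007/3 ≈ 335.67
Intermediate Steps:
f = 18 (f = -6*(-3) = 18)
k(J) = 7
g(w) = (4 + 2*w)/(7 + w) (g(w) = (4 + (w + w))/(w + 7) = (4 + 2*w)/(7 + w))
337 + g(j(-2, X(4))) = 337 + 2*(2 - 4)/(7 - 4) = 337 + 2*(-2)/3 = 337 + 2*(1/3)*(-2) = 337 - 4/3 = 1007/3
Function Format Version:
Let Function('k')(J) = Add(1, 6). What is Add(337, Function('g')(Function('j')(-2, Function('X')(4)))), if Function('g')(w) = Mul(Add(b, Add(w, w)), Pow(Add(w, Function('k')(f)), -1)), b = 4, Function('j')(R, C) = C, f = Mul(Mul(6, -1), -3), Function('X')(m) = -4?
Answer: Rational(1007, 3) ≈ 335.67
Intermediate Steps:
f = 18 (f = Mul(-6, -3) = 18)
Function('k')(J) = 7
Function('g')(w) = Mul(Pow(Add(7, w), -1), Add(4, Mul(2, w))) (Function('g')(w) = Mul(Add(4, Add(w, w)), Pow(Add(w, 7), -1)) = Mul(Add(4, Mul(2, w)), Pow(Add(7, w), -1)) = Mul(Pow(Add(7, w), -1), Add(4, Mul(2, w))))
Add(337, Function('g')(Function('j')(-2, Function('X')(4)))) = Add(337, Mul(2, Pow(Add(7, -4), -1), Add(2, -4))) = Add(337, Mul(2, Pow(3, -1), -2)) = Add(337, Mul(2, Rational(1, 3), -2)) = Add(337, Rational(-4, 3)) = Rational(1007, 3)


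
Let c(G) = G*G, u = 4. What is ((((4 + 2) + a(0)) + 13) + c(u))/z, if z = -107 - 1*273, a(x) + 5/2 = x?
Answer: -13/152 ≈ -0.085526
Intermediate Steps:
a(x) = -5/2 + x
c(G) = G²
z = -380 (z = -107 - 273 = -380)
((((4 + 2) + a(0)) + 13) + c(u))/z = ((((4 + 2) + (-5/2 + 0)) + 13) + 4²)/(-380) = (((6 - 5/2) + 13) + 16)*(-1/380) = ((7/2 + 13) + 16)*(-1/380) = (33/2 + 16)*(-1/380) = (65/2)*(-1/380) = -13/152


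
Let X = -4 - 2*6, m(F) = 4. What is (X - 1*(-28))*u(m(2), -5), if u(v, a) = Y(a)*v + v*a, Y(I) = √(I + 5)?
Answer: -240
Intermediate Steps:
X = -16 (X = -4 - 12 = -16)
Y(I) = √(5 + I)
u(v, a) = a*v + v*√(5 + a) (u(v, a) = √(5 + a)*v + v*a = v*√(5 + a) + a*v = a*v + v*√(5 + a))
(X - 1*(-28))*u(m(2), -5) = (-16 - 1*(-28))*(4*(-5 + √(5 - 5))) = (-16 + 28)*(4*(-5 + √0)) = 12*(4*(-5 + 0)) = 12*(4*(-5)) = 12*(-20) = -240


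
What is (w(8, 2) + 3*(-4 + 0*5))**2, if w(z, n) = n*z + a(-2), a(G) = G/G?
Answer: 25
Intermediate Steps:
a(G) = 1
w(z, n) = 1 + n*z (w(z, n) = n*z + 1 = 1 + n*z)
(w(8, 2) + 3*(-4 + 0*5))**2 = ((1 + 2*8) + 3*(-4 + 0*5))**2 = ((1 + 16) + 3*(-4 + 0))**2 = (17 + 3*(-4))**2 = (17 - 12)**2 = 5**2 = 25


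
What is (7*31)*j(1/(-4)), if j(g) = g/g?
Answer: 217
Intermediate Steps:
j(g) = 1
(7*31)*j(1/(-4)) = (7*31)*1 = 217*1 = 217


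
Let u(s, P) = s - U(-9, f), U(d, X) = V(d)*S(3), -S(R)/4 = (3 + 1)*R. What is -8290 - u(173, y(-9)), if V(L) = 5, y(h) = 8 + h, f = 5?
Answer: -8703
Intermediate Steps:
S(R) = -16*R (S(R) = -4*(3 + 1)*R = -16*R)
U(d, X) = -240 (U(d, X) = 5*(-16*3) = 5*(-48) = -240)
u(s, P) = 240 + s (u(s, P) = s - 1*(-240) = s + 240 = 240 + s)
-8290 - u(173, y(-9)) = -8290 - (240 + 173) = -8290 - 1*413 = -8290 - 413 = -8703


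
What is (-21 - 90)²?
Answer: 12321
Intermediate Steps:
(-21 - 90)² = (-111)² = 12321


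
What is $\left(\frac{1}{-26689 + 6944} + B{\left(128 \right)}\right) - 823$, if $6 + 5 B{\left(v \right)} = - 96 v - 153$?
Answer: $- \frac{65403339}{19745} \approx -3312.4$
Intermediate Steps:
$B{\left(v \right)} = - \frac{159}{5} - \frac{96 v}{5}$ ($B{\left(v \right)} = - \frac{6}{5} + \frac{- 96 v - 153}{5} = - \frac{6}{5} + \frac{-153 - 96 v}{5} = - \frac{6}{5} - \left(\frac{153}{5} + \frac{96 v}{5}\right) = - \frac{159}{5} - \frac{96 v}{5}$)
$\left(\frac{1}{-26689 + 6944} + B{\left(128 \right)}\right) - 823 = \left(\frac{1}{-26689 + 6944} - \frac{12447}{5}\right) - 823 = \left(\frac{1}{-19745} - \frac{12447}{5}\right) - 823 = \left(- \frac{1}{19745} - \frac{12447}{5}\right) - 823 = - \frac{49153204}{19745} - 823 = - \frac{65403339}{19745}$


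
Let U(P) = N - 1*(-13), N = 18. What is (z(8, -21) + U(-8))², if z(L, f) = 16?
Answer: 2209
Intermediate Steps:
U(P) = 31 (U(P) = 18 - 1*(-13) = 18 + 13 = 31)
(z(8, -21) + U(-8))² = (16 + 31)² = 47² = 2209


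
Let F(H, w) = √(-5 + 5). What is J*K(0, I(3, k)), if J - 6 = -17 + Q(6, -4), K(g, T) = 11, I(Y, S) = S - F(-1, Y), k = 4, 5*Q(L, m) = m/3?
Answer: -1859/15 ≈ -123.93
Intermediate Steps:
F(H, w) = 0 (F(H, w) = √0 = 0)
Q(L, m) = m/15 (Q(L, m) = (m/3)/5 = m/15)
I(Y, S) = S (I(Y, S) = S - 1*0 = S + 0 = S)
J = -169/15 (J = 6 + (-17 + (1/15)*(-4)) = 6 + (-17 - 4/15) = 6 - 259/15 = -169/15 ≈ -11.267)
J*K(0, I(3, k)) = -169/15*11 = -1859/15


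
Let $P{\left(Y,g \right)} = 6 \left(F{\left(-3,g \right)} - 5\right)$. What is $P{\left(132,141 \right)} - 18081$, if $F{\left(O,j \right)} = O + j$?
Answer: $-17283$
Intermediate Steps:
$P{\left(Y,g \right)} = -48 + 6 g$ ($P{\left(Y,g \right)} = 6 \left(\left(-3 + g\right) - 5\right) = 6 \left(-8 + g\right) = -48 + 6 g$)
$P{\left(132,141 \right)} - 18081 = \left(-48 + 6 \cdot 141\right) - 18081 = \left(-48 + 846\right) - 18081 = 798 - 18081 = -17283$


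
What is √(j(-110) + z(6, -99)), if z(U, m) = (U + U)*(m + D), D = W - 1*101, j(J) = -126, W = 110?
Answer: 3*I*√134 ≈ 34.728*I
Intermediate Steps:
D = 9 (D = 110 - 1*101 = 110 - 101 = 9)
z(U, m) = 2*U*(9 + m) (z(U, m) = (U + U)*(m + 9) = (2*U)*(9 + m) = 2*U*(9 + m))
√(j(-110) + z(6, -99)) = √(-126 + 2*6*(9 - 99)) = √(-126 + 2*6*(-90)) = √(-126 - 1080) = √(-1206) = 3*I*√134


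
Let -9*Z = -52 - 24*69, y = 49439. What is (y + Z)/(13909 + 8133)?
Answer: 446659/198378 ≈ 2.2516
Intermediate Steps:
Z = 1708/9 (Z = -(-52 - 24*69)/9 = -(-52 - 1656)/9 = -⅑*(-1708) = 1708/9 ≈ 189.78)
(y + Z)/(13909 + 8133) = (49439 + 1708/9)/(13909 + 8133) = (446659/9)/22042 = (446659/9)*(1/22042) = 446659/198378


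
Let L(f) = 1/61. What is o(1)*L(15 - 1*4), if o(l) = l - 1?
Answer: 0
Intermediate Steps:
o(l) = -1 + l
L(f) = 1/61
o(1)*L(15 - 1*4) = (-1 + 1)*(1/61) = 0*(1/61) = 0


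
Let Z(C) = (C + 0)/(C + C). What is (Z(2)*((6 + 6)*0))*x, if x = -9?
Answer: 0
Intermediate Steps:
Z(C) = ½ (Z(C) = C/((2*C)) = C*(1/(2*C)) = ½)
(Z(2)*((6 + 6)*0))*x = (((6 + 6)*0)/2)*(-9) = ((12*0)/2)*(-9) = ((½)*0)*(-9) = 0*(-9) = 0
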